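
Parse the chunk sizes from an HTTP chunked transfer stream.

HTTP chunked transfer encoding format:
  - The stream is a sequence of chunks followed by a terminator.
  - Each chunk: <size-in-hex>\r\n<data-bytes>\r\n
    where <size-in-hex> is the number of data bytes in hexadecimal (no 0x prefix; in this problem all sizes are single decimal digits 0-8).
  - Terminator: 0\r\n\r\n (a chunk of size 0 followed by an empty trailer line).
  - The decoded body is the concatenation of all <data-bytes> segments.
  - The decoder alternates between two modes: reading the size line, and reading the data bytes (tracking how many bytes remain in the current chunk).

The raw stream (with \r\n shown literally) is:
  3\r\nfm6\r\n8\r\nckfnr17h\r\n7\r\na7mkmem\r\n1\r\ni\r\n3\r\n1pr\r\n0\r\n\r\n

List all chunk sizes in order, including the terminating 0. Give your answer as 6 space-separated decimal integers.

Chunk 1: stream[0..1]='3' size=0x3=3, data at stream[3..6]='fm6' -> body[0..3], body so far='fm6'
Chunk 2: stream[8..9]='8' size=0x8=8, data at stream[11..19]='ckfnr17h' -> body[3..11], body so far='fm6ckfnr17h'
Chunk 3: stream[21..22]='7' size=0x7=7, data at stream[24..31]='a7mkmem' -> body[11..18], body so far='fm6ckfnr17ha7mkmem'
Chunk 4: stream[33..34]='1' size=0x1=1, data at stream[36..37]='i' -> body[18..19], body so far='fm6ckfnr17ha7mkmemi'
Chunk 5: stream[39..40]='3' size=0x3=3, data at stream[42..45]='1pr' -> body[19..22], body so far='fm6ckfnr17ha7mkmemi1pr'
Chunk 6: stream[47..48]='0' size=0 (terminator). Final body='fm6ckfnr17ha7mkmemi1pr' (22 bytes)

Answer: 3 8 7 1 3 0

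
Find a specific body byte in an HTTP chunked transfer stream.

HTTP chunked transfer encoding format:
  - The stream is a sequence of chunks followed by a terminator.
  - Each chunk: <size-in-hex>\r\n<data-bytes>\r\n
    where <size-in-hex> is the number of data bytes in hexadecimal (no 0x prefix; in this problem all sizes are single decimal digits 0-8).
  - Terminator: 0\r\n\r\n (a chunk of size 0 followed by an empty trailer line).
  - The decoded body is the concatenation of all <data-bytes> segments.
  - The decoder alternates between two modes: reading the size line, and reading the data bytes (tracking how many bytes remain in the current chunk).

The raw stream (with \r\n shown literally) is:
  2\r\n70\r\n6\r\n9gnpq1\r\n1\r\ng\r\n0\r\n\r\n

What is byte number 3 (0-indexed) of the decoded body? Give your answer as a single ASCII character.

Answer: g

Derivation:
Chunk 1: stream[0..1]='2' size=0x2=2, data at stream[3..5]='70' -> body[0..2], body so far='70'
Chunk 2: stream[7..8]='6' size=0x6=6, data at stream[10..16]='9gnpq1' -> body[2..8], body so far='709gnpq1'
Chunk 3: stream[18..19]='1' size=0x1=1, data at stream[21..22]='g' -> body[8..9], body so far='709gnpq1g'
Chunk 4: stream[24..25]='0' size=0 (terminator). Final body='709gnpq1g' (9 bytes)
Body byte 3 = 'g'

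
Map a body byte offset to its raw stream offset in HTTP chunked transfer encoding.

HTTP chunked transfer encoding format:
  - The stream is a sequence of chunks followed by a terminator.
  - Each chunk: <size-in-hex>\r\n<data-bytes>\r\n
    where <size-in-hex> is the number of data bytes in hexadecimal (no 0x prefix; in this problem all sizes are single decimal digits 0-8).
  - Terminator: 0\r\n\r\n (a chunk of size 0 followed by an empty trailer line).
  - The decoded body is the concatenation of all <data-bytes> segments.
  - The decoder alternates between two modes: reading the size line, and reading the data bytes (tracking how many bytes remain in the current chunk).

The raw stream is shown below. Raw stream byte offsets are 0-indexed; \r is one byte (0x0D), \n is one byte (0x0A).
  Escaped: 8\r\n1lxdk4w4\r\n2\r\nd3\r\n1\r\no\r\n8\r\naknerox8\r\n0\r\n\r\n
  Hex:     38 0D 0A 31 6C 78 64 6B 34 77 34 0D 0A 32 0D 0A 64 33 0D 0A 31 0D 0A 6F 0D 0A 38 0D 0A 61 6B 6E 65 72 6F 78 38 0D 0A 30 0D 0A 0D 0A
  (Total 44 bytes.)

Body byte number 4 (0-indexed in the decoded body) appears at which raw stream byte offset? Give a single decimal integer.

Chunk 1: stream[0..1]='8' size=0x8=8, data at stream[3..11]='1lxdk4w4' -> body[0..8], body so far='1lxdk4w4'
Chunk 2: stream[13..14]='2' size=0x2=2, data at stream[16..18]='d3' -> body[8..10], body so far='1lxdk4w4d3'
Chunk 3: stream[20..21]='1' size=0x1=1, data at stream[23..24]='o' -> body[10..11], body so far='1lxdk4w4d3o'
Chunk 4: stream[26..27]='8' size=0x8=8, data at stream[29..37]='aknerox8' -> body[11..19], body so far='1lxdk4w4d3oaknerox8'
Chunk 5: stream[39..40]='0' size=0 (terminator). Final body='1lxdk4w4d3oaknerox8' (19 bytes)
Body byte 4 at stream offset 7

Answer: 7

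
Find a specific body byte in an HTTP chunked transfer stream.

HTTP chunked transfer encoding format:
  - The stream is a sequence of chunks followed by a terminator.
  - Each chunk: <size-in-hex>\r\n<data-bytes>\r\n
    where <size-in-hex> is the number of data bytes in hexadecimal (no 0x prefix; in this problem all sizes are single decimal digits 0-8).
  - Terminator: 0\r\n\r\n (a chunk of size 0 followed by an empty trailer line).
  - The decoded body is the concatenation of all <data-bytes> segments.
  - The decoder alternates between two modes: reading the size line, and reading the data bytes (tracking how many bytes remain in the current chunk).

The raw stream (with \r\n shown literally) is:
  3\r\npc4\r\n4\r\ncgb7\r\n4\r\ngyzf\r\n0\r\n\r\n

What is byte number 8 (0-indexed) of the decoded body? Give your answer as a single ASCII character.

Answer: y

Derivation:
Chunk 1: stream[0..1]='3' size=0x3=3, data at stream[3..6]='pc4' -> body[0..3], body so far='pc4'
Chunk 2: stream[8..9]='4' size=0x4=4, data at stream[11..15]='cgb7' -> body[3..7], body so far='pc4cgb7'
Chunk 3: stream[17..18]='4' size=0x4=4, data at stream[20..24]='gyzf' -> body[7..11], body so far='pc4cgb7gyzf'
Chunk 4: stream[26..27]='0' size=0 (terminator). Final body='pc4cgb7gyzf' (11 bytes)
Body byte 8 = 'y'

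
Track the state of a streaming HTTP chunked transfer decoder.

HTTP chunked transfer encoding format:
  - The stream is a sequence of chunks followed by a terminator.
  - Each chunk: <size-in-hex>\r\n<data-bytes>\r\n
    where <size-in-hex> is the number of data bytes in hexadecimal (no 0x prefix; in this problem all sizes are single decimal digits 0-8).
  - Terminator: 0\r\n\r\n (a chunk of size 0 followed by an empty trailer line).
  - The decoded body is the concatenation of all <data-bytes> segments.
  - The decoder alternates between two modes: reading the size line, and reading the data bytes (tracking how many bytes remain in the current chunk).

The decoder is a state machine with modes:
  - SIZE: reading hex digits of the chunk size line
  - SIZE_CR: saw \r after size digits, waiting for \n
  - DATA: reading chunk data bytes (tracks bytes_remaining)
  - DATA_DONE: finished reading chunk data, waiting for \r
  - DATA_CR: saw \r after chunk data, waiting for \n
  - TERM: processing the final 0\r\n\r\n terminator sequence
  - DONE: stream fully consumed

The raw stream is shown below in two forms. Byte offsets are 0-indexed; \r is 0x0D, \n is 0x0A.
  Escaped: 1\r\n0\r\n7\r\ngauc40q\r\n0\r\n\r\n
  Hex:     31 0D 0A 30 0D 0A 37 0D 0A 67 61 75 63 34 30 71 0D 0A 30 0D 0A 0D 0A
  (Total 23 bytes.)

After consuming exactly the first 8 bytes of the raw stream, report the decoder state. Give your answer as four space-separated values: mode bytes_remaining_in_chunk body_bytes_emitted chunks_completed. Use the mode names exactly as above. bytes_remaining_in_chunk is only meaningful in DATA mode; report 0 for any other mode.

Answer: SIZE_CR 0 1 1

Derivation:
Byte 0 = '1': mode=SIZE remaining=0 emitted=0 chunks_done=0
Byte 1 = 0x0D: mode=SIZE_CR remaining=0 emitted=0 chunks_done=0
Byte 2 = 0x0A: mode=DATA remaining=1 emitted=0 chunks_done=0
Byte 3 = '0': mode=DATA_DONE remaining=0 emitted=1 chunks_done=0
Byte 4 = 0x0D: mode=DATA_CR remaining=0 emitted=1 chunks_done=0
Byte 5 = 0x0A: mode=SIZE remaining=0 emitted=1 chunks_done=1
Byte 6 = '7': mode=SIZE remaining=0 emitted=1 chunks_done=1
Byte 7 = 0x0D: mode=SIZE_CR remaining=0 emitted=1 chunks_done=1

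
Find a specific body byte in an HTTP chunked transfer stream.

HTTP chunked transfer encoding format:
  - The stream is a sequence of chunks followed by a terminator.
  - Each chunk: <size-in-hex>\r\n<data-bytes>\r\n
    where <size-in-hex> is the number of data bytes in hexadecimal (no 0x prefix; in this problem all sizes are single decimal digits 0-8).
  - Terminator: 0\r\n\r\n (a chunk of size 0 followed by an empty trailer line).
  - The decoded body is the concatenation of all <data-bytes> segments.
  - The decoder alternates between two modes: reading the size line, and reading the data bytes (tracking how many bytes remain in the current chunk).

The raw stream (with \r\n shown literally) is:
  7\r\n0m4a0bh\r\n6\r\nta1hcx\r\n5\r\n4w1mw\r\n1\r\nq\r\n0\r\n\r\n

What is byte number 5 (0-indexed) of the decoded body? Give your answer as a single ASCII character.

Chunk 1: stream[0..1]='7' size=0x7=7, data at stream[3..10]='0m4a0bh' -> body[0..7], body so far='0m4a0bh'
Chunk 2: stream[12..13]='6' size=0x6=6, data at stream[15..21]='ta1hcx' -> body[7..13], body so far='0m4a0bhta1hcx'
Chunk 3: stream[23..24]='5' size=0x5=5, data at stream[26..31]='4w1mw' -> body[13..18], body so far='0m4a0bhta1hcx4w1mw'
Chunk 4: stream[33..34]='1' size=0x1=1, data at stream[36..37]='q' -> body[18..19], body so far='0m4a0bhta1hcx4w1mwq'
Chunk 5: stream[39..40]='0' size=0 (terminator). Final body='0m4a0bhta1hcx4w1mwq' (19 bytes)
Body byte 5 = 'b'

Answer: b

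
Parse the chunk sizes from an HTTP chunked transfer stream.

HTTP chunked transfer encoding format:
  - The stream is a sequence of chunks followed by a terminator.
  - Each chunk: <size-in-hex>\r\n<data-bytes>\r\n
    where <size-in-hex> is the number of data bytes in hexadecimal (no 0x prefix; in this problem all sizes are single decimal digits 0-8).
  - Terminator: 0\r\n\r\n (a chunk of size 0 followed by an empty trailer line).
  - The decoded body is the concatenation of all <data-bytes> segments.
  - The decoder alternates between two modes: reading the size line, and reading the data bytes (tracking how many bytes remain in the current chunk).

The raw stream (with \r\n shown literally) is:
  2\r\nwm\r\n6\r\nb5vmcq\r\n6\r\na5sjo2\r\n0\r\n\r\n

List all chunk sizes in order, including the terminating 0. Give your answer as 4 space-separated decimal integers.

Answer: 2 6 6 0

Derivation:
Chunk 1: stream[0..1]='2' size=0x2=2, data at stream[3..5]='wm' -> body[0..2], body so far='wm'
Chunk 2: stream[7..8]='6' size=0x6=6, data at stream[10..16]='b5vmcq' -> body[2..8], body so far='wmb5vmcq'
Chunk 3: stream[18..19]='6' size=0x6=6, data at stream[21..27]='a5sjo2' -> body[8..14], body so far='wmb5vmcqa5sjo2'
Chunk 4: stream[29..30]='0' size=0 (terminator). Final body='wmb5vmcqa5sjo2' (14 bytes)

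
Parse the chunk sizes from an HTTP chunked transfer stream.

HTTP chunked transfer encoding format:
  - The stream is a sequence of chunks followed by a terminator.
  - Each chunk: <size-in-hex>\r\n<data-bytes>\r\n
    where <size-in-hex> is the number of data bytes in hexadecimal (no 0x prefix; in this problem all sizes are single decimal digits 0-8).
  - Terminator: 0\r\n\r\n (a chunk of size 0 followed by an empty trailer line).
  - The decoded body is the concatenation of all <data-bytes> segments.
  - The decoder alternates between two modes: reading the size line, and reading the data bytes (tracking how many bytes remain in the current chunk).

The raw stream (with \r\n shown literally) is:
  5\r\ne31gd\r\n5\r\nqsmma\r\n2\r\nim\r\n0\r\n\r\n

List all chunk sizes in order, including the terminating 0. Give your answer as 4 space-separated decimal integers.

Chunk 1: stream[0..1]='5' size=0x5=5, data at stream[3..8]='e31gd' -> body[0..5], body so far='e31gd'
Chunk 2: stream[10..11]='5' size=0x5=5, data at stream[13..18]='qsmma' -> body[5..10], body so far='e31gdqsmma'
Chunk 3: stream[20..21]='2' size=0x2=2, data at stream[23..25]='im' -> body[10..12], body so far='e31gdqsmmaim'
Chunk 4: stream[27..28]='0' size=0 (terminator). Final body='e31gdqsmmaim' (12 bytes)

Answer: 5 5 2 0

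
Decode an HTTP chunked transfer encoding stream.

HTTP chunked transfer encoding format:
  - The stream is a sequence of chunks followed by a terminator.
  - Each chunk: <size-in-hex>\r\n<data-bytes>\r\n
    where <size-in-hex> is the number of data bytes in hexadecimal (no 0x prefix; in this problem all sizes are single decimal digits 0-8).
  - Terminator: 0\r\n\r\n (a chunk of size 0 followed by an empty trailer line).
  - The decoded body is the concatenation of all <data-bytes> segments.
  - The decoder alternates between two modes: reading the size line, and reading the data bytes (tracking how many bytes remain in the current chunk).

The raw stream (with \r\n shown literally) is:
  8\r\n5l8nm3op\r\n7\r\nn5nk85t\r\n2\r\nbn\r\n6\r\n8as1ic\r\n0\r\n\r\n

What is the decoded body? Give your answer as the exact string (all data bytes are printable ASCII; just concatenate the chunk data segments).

Answer: 5l8nm3opn5nk85tbn8as1ic

Derivation:
Chunk 1: stream[0..1]='8' size=0x8=8, data at stream[3..11]='5l8nm3op' -> body[0..8], body so far='5l8nm3op'
Chunk 2: stream[13..14]='7' size=0x7=7, data at stream[16..23]='n5nk85t' -> body[8..15], body so far='5l8nm3opn5nk85t'
Chunk 3: stream[25..26]='2' size=0x2=2, data at stream[28..30]='bn' -> body[15..17], body so far='5l8nm3opn5nk85tbn'
Chunk 4: stream[32..33]='6' size=0x6=6, data at stream[35..41]='8as1ic' -> body[17..23], body so far='5l8nm3opn5nk85tbn8as1ic'
Chunk 5: stream[43..44]='0' size=0 (terminator). Final body='5l8nm3opn5nk85tbn8as1ic' (23 bytes)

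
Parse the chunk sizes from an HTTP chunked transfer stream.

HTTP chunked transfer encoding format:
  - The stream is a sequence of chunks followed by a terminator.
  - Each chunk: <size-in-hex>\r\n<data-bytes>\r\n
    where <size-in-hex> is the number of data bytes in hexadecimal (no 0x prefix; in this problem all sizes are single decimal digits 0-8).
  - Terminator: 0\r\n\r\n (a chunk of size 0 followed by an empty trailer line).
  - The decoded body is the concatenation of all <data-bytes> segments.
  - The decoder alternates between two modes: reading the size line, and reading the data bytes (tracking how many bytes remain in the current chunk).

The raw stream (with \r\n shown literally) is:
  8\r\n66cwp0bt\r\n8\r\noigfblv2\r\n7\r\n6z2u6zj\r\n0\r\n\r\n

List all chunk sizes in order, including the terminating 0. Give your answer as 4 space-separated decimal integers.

Answer: 8 8 7 0

Derivation:
Chunk 1: stream[0..1]='8' size=0x8=8, data at stream[3..11]='66cwp0bt' -> body[0..8], body so far='66cwp0bt'
Chunk 2: stream[13..14]='8' size=0x8=8, data at stream[16..24]='oigfblv2' -> body[8..16], body so far='66cwp0btoigfblv2'
Chunk 3: stream[26..27]='7' size=0x7=7, data at stream[29..36]='6z2u6zj' -> body[16..23], body so far='66cwp0btoigfblv26z2u6zj'
Chunk 4: stream[38..39]='0' size=0 (terminator). Final body='66cwp0btoigfblv26z2u6zj' (23 bytes)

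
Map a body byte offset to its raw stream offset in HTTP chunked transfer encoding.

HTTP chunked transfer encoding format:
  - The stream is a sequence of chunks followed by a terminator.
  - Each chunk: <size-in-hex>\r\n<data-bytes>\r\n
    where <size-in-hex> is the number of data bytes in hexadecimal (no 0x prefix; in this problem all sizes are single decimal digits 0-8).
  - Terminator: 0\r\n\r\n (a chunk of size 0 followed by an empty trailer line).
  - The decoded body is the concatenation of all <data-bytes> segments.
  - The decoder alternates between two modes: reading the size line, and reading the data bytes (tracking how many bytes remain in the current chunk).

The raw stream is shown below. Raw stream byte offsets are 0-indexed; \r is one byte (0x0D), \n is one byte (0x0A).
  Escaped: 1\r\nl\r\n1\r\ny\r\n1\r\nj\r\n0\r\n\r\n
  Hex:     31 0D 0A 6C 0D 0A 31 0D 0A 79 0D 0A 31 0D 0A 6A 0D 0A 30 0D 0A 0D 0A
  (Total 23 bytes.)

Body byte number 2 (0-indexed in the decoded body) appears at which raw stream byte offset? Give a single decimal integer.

Answer: 15

Derivation:
Chunk 1: stream[0..1]='1' size=0x1=1, data at stream[3..4]='l' -> body[0..1], body so far='l'
Chunk 2: stream[6..7]='1' size=0x1=1, data at stream[9..10]='y' -> body[1..2], body so far='ly'
Chunk 3: stream[12..13]='1' size=0x1=1, data at stream[15..16]='j' -> body[2..3], body so far='lyj'
Chunk 4: stream[18..19]='0' size=0 (terminator). Final body='lyj' (3 bytes)
Body byte 2 at stream offset 15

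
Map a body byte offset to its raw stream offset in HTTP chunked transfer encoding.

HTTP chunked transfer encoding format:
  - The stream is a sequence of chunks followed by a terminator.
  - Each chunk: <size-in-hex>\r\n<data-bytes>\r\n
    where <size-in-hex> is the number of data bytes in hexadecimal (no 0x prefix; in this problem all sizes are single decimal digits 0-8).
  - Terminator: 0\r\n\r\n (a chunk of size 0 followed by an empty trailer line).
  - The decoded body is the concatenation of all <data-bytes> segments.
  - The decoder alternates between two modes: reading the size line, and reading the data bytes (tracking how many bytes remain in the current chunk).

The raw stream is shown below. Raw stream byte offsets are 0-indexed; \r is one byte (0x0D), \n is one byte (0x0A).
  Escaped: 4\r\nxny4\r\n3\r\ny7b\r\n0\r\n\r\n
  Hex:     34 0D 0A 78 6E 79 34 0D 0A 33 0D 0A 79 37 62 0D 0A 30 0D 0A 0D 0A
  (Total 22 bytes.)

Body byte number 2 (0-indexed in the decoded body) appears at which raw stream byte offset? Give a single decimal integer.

Answer: 5

Derivation:
Chunk 1: stream[0..1]='4' size=0x4=4, data at stream[3..7]='xny4' -> body[0..4], body so far='xny4'
Chunk 2: stream[9..10]='3' size=0x3=3, data at stream[12..15]='y7b' -> body[4..7], body so far='xny4y7b'
Chunk 3: stream[17..18]='0' size=0 (terminator). Final body='xny4y7b' (7 bytes)
Body byte 2 at stream offset 5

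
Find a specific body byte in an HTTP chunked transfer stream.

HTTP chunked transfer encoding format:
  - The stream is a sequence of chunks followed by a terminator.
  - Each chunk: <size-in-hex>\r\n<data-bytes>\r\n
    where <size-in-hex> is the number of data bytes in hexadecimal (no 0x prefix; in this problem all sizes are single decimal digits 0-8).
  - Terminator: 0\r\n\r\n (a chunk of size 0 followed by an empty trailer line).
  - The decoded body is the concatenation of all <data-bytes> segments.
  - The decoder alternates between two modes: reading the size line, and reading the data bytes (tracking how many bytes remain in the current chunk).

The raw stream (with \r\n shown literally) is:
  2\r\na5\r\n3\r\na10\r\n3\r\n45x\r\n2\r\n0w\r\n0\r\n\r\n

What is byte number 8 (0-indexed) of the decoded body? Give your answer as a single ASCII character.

Chunk 1: stream[0..1]='2' size=0x2=2, data at stream[3..5]='a5' -> body[0..2], body so far='a5'
Chunk 2: stream[7..8]='3' size=0x3=3, data at stream[10..13]='a10' -> body[2..5], body so far='a5a10'
Chunk 3: stream[15..16]='3' size=0x3=3, data at stream[18..21]='45x' -> body[5..8], body so far='a5a1045x'
Chunk 4: stream[23..24]='2' size=0x2=2, data at stream[26..28]='0w' -> body[8..10], body so far='a5a1045x0w'
Chunk 5: stream[30..31]='0' size=0 (terminator). Final body='a5a1045x0w' (10 bytes)
Body byte 8 = '0'

Answer: 0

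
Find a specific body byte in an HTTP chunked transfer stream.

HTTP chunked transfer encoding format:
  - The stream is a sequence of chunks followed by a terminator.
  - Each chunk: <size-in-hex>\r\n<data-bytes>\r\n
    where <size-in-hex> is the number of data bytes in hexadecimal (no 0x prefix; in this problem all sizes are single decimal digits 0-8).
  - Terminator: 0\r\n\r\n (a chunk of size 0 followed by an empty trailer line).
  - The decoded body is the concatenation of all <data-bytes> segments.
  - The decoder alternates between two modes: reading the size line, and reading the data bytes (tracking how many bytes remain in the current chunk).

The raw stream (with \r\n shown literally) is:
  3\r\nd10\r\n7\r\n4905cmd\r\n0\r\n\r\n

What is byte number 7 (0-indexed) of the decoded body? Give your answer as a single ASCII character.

Chunk 1: stream[0..1]='3' size=0x3=3, data at stream[3..6]='d10' -> body[0..3], body so far='d10'
Chunk 2: stream[8..9]='7' size=0x7=7, data at stream[11..18]='4905cmd' -> body[3..10], body so far='d104905cmd'
Chunk 3: stream[20..21]='0' size=0 (terminator). Final body='d104905cmd' (10 bytes)
Body byte 7 = 'c'

Answer: c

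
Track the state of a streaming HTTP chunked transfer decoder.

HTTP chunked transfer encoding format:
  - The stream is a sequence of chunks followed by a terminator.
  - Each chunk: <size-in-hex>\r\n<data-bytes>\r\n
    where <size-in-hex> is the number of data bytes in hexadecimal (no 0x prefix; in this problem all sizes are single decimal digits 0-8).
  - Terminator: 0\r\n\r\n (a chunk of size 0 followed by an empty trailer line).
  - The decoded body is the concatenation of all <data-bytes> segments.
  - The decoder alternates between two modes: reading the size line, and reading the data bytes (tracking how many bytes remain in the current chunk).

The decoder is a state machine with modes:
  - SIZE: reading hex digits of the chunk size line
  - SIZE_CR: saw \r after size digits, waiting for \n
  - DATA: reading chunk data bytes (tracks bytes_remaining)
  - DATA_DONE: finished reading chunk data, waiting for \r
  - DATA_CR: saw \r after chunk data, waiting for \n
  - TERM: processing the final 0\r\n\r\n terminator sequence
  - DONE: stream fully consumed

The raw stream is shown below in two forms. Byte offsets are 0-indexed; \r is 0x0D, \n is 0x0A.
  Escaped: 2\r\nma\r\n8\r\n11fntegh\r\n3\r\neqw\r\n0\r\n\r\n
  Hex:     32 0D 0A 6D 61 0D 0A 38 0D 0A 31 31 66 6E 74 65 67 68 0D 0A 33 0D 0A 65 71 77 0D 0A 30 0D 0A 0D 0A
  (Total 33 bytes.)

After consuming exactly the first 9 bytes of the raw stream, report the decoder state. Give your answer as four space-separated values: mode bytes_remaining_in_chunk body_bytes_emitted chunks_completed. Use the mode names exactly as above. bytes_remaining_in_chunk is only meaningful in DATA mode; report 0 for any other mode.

Byte 0 = '2': mode=SIZE remaining=0 emitted=0 chunks_done=0
Byte 1 = 0x0D: mode=SIZE_CR remaining=0 emitted=0 chunks_done=0
Byte 2 = 0x0A: mode=DATA remaining=2 emitted=0 chunks_done=0
Byte 3 = 'm': mode=DATA remaining=1 emitted=1 chunks_done=0
Byte 4 = 'a': mode=DATA_DONE remaining=0 emitted=2 chunks_done=0
Byte 5 = 0x0D: mode=DATA_CR remaining=0 emitted=2 chunks_done=0
Byte 6 = 0x0A: mode=SIZE remaining=0 emitted=2 chunks_done=1
Byte 7 = '8': mode=SIZE remaining=0 emitted=2 chunks_done=1
Byte 8 = 0x0D: mode=SIZE_CR remaining=0 emitted=2 chunks_done=1

Answer: SIZE_CR 0 2 1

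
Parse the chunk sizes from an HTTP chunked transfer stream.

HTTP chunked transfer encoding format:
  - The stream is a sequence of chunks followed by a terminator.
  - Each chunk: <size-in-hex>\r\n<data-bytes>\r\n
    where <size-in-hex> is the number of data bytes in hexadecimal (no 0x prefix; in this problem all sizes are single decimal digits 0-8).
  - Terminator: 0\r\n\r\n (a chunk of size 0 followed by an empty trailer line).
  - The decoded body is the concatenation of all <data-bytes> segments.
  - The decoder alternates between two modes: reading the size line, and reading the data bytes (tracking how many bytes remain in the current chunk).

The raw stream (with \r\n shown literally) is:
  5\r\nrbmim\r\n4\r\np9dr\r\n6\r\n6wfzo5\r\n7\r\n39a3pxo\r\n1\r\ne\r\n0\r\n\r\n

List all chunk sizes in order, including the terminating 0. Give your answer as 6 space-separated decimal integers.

Chunk 1: stream[0..1]='5' size=0x5=5, data at stream[3..8]='rbmim' -> body[0..5], body so far='rbmim'
Chunk 2: stream[10..11]='4' size=0x4=4, data at stream[13..17]='p9dr' -> body[5..9], body so far='rbmimp9dr'
Chunk 3: stream[19..20]='6' size=0x6=6, data at stream[22..28]='6wfzo5' -> body[9..15], body so far='rbmimp9dr6wfzo5'
Chunk 4: stream[30..31]='7' size=0x7=7, data at stream[33..40]='39a3pxo' -> body[15..22], body so far='rbmimp9dr6wfzo539a3pxo'
Chunk 5: stream[42..43]='1' size=0x1=1, data at stream[45..46]='e' -> body[22..23], body so far='rbmimp9dr6wfzo539a3pxoe'
Chunk 6: stream[48..49]='0' size=0 (terminator). Final body='rbmimp9dr6wfzo539a3pxoe' (23 bytes)

Answer: 5 4 6 7 1 0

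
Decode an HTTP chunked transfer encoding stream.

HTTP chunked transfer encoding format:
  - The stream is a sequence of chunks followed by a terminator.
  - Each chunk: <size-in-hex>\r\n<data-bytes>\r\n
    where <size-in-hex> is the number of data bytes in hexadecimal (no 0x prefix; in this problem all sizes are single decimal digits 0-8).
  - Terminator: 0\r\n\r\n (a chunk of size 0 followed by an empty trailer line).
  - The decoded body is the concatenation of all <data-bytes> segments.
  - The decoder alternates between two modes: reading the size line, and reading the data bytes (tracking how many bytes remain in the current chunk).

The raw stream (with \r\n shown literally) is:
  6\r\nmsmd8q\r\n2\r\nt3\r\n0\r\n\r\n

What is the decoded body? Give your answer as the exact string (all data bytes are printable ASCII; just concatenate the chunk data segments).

Answer: msmd8qt3

Derivation:
Chunk 1: stream[0..1]='6' size=0x6=6, data at stream[3..9]='msmd8q' -> body[0..6], body so far='msmd8q'
Chunk 2: stream[11..12]='2' size=0x2=2, data at stream[14..16]='t3' -> body[6..8], body so far='msmd8qt3'
Chunk 3: stream[18..19]='0' size=0 (terminator). Final body='msmd8qt3' (8 bytes)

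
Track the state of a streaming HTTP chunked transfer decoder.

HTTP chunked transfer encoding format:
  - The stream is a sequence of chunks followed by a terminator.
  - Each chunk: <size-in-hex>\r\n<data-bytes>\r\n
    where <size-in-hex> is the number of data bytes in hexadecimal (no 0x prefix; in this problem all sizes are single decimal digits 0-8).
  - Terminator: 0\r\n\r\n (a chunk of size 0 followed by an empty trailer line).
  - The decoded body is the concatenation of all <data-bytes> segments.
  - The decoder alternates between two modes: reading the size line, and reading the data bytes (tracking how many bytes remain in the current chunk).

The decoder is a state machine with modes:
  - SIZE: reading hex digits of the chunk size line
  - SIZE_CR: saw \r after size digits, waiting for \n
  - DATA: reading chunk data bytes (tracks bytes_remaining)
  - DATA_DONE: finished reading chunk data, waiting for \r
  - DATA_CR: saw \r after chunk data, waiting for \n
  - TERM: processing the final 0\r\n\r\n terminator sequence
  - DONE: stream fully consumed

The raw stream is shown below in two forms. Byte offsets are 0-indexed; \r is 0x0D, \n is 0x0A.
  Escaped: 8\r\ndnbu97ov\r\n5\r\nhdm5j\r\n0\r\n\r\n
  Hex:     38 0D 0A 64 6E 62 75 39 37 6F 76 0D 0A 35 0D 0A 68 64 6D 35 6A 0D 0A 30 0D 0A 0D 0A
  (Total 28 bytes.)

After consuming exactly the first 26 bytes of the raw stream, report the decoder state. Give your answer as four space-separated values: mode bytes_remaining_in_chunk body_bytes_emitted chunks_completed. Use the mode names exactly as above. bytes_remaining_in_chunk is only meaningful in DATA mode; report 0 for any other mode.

Answer: TERM 0 13 2

Derivation:
Byte 0 = '8': mode=SIZE remaining=0 emitted=0 chunks_done=0
Byte 1 = 0x0D: mode=SIZE_CR remaining=0 emitted=0 chunks_done=0
Byte 2 = 0x0A: mode=DATA remaining=8 emitted=0 chunks_done=0
Byte 3 = 'd': mode=DATA remaining=7 emitted=1 chunks_done=0
Byte 4 = 'n': mode=DATA remaining=6 emitted=2 chunks_done=0
Byte 5 = 'b': mode=DATA remaining=5 emitted=3 chunks_done=0
Byte 6 = 'u': mode=DATA remaining=4 emitted=4 chunks_done=0
Byte 7 = '9': mode=DATA remaining=3 emitted=5 chunks_done=0
Byte 8 = '7': mode=DATA remaining=2 emitted=6 chunks_done=0
Byte 9 = 'o': mode=DATA remaining=1 emitted=7 chunks_done=0
Byte 10 = 'v': mode=DATA_DONE remaining=0 emitted=8 chunks_done=0
Byte 11 = 0x0D: mode=DATA_CR remaining=0 emitted=8 chunks_done=0
Byte 12 = 0x0A: mode=SIZE remaining=0 emitted=8 chunks_done=1
Byte 13 = '5': mode=SIZE remaining=0 emitted=8 chunks_done=1
Byte 14 = 0x0D: mode=SIZE_CR remaining=0 emitted=8 chunks_done=1
Byte 15 = 0x0A: mode=DATA remaining=5 emitted=8 chunks_done=1
Byte 16 = 'h': mode=DATA remaining=4 emitted=9 chunks_done=1
Byte 17 = 'd': mode=DATA remaining=3 emitted=10 chunks_done=1
Byte 18 = 'm': mode=DATA remaining=2 emitted=11 chunks_done=1
Byte 19 = '5': mode=DATA remaining=1 emitted=12 chunks_done=1
Byte 20 = 'j': mode=DATA_DONE remaining=0 emitted=13 chunks_done=1
Byte 21 = 0x0D: mode=DATA_CR remaining=0 emitted=13 chunks_done=1
Byte 22 = 0x0A: mode=SIZE remaining=0 emitted=13 chunks_done=2
Byte 23 = '0': mode=SIZE remaining=0 emitted=13 chunks_done=2
Byte 24 = 0x0D: mode=SIZE_CR remaining=0 emitted=13 chunks_done=2
Byte 25 = 0x0A: mode=TERM remaining=0 emitted=13 chunks_done=2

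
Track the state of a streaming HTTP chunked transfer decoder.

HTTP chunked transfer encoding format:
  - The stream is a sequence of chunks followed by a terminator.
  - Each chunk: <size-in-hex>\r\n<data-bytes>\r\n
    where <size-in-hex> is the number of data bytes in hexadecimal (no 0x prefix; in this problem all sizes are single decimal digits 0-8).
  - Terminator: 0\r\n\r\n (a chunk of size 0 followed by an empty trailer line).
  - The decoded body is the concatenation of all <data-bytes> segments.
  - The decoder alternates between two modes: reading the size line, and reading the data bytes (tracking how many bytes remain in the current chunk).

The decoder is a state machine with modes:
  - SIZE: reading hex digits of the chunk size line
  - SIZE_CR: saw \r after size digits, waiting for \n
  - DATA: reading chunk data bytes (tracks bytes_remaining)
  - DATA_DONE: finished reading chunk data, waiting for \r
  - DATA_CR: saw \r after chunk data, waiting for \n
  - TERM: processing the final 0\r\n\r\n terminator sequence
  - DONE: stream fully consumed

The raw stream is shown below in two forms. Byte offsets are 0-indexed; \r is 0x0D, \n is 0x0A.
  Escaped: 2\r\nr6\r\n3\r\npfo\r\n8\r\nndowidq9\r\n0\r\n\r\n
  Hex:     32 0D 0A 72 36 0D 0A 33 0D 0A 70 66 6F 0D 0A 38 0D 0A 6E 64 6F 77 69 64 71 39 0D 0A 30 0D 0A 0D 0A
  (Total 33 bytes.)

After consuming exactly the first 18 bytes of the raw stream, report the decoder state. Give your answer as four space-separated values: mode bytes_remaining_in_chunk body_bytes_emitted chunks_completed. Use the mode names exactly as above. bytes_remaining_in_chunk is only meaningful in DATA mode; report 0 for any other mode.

Answer: DATA 8 5 2

Derivation:
Byte 0 = '2': mode=SIZE remaining=0 emitted=0 chunks_done=0
Byte 1 = 0x0D: mode=SIZE_CR remaining=0 emitted=0 chunks_done=0
Byte 2 = 0x0A: mode=DATA remaining=2 emitted=0 chunks_done=0
Byte 3 = 'r': mode=DATA remaining=1 emitted=1 chunks_done=0
Byte 4 = '6': mode=DATA_DONE remaining=0 emitted=2 chunks_done=0
Byte 5 = 0x0D: mode=DATA_CR remaining=0 emitted=2 chunks_done=0
Byte 6 = 0x0A: mode=SIZE remaining=0 emitted=2 chunks_done=1
Byte 7 = '3': mode=SIZE remaining=0 emitted=2 chunks_done=1
Byte 8 = 0x0D: mode=SIZE_CR remaining=0 emitted=2 chunks_done=1
Byte 9 = 0x0A: mode=DATA remaining=3 emitted=2 chunks_done=1
Byte 10 = 'p': mode=DATA remaining=2 emitted=3 chunks_done=1
Byte 11 = 'f': mode=DATA remaining=1 emitted=4 chunks_done=1
Byte 12 = 'o': mode=DATA_DONE remaining=0 emitted=5 chunks_done=1
Byte 13 = 0x0D: mode=DATA_CR remaining=0 emitted=5 chunks_done=1
Byte 14 = 0x0A: mode=SIZE remaining=0 emitted=5 chunks_done=2
Byte 15 = '8': mode=SIZE remaining=0 emitted=5 chunks_done=2
Byte 16 = 0x0D: mode=SIZE_CR remaining=0 emitted=5 chunks_done=2
Byte 17 = 0x0A: mode=DATA remaining=8 emitted=5 chunks_done=2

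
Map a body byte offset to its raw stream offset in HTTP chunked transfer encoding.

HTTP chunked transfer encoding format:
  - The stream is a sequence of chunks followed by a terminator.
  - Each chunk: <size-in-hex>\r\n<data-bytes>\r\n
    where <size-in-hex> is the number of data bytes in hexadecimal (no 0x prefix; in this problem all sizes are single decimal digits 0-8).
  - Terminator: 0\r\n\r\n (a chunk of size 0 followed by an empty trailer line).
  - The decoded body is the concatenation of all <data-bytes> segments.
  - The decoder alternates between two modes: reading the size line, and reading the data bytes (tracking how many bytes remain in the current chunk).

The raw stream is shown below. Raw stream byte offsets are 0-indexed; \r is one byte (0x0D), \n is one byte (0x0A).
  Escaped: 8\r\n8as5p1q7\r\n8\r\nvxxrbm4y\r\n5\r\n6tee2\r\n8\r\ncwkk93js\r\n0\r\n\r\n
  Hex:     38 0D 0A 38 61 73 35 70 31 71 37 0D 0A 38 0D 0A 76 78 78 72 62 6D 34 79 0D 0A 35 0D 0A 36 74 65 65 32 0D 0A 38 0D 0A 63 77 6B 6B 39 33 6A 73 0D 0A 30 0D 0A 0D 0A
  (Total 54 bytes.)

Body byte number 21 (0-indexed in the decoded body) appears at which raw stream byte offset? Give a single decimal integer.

Answer: 39

Derivation:
Chunk 1: stream[0..1]='8' size=0x8=8, data at stream[3..11]='8as5p1q7' -> body[0..8], body so far='8as5p1q7'
Chunk 2: stream[13..14]='8' size=0x8=8, data at stream[16..24]='vxxrbm4y' -> body[8..16], body so far='8as5p1q7vxxrbm4y'
Chunk 3: stream[26..27]='5' size=0x5=5, data at stream[29..34]='6tee2' -> body[16..21], body so far='8as5p1q7vxxrbm4y6tee2'
Chunk 4: stream[36..37]='8' size=0x8=8, data at stream[39..47]='cwkk93js' -> body[21..29], body so far='8as5p1q7vxxrbm4y6tee2cwkk93js'
Chunk 5: stream[49..50]='0' size=0 (terminator). Final body='8as5p1q7vxxrbm4y6tee2cwkk93js' (29 bytes)
Body byte 21 at stream offset 39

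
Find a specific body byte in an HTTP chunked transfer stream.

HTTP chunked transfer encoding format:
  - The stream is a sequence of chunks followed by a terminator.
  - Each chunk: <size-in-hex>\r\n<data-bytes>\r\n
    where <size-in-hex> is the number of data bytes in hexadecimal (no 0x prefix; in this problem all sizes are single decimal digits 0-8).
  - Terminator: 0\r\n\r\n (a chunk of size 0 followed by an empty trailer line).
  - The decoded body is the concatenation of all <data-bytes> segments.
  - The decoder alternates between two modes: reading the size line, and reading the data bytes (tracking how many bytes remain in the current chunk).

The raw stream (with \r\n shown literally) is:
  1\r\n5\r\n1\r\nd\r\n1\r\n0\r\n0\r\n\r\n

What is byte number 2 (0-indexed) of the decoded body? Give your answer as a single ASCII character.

Chunk 1: stream[0..1]='1' size=0x1=1, data at stream[3..4]='5' -> body[0..1], body so far='5'
Chunk 2: stream[6..7]='1' size=0x1=1, data at stream[9..10]='d' -> body[1..2], body so far='5d'
Chunk 3: stream[12..13]='1' size=0x1=1, data at stream[15..16]='0' -> body[2..3], body so far='5d0'
Chunk 4: stream[18..19]='0' size=0 (terminator). Final body='5d0' (3 bytes)
Body byte 2 = '0'

Answer: 0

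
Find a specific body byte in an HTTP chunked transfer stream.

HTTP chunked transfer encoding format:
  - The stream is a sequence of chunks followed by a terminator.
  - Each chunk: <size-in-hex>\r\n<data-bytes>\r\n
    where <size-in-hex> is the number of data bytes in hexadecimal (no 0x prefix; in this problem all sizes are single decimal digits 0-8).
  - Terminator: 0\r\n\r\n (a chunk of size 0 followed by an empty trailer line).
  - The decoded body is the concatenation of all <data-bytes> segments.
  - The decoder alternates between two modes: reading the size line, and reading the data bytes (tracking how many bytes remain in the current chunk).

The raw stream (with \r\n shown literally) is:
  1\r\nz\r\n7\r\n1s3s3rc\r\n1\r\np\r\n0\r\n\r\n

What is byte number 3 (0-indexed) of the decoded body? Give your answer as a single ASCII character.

Answer: 3

Derivation:
Chunk 1: stream[0..1]='1' size=0x1=1, data at stream[3..4]='z' -> body[0..1], body so far='z'
Chunk 2: stream[6..7]='7' size=0x7=7, data at stream[9..16]='1s3s3rc' -> body[1..8], body so far='z1s3s3rc'
Chunk 3: stream[18..19]='1' size=0x1=1, data at stream[21..22]='p' -> body[8..9], body so far='z1s3s3rcp'
Chunk 4: stream[24..25]='0' size=0 (terminator). Final body='z1s3s3rcp' (9 bytes)
Body byte 3 = '3'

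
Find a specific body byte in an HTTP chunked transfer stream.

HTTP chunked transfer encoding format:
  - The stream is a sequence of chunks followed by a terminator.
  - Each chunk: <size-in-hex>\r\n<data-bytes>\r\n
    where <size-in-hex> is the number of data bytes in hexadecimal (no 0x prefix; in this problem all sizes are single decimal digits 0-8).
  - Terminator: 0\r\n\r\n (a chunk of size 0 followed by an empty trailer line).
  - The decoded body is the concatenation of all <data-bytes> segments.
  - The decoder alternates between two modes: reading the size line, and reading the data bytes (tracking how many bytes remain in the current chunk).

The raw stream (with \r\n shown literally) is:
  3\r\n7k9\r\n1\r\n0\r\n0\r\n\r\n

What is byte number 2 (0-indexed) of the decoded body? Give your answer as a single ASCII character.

Chunk 1: stream[0..1]='3' size=0x3=3, data at stream[3..6]='7k9' -> body[0..3], body so far='7k9'
Chunk 2: stream[8..9]='1' size=0x1=1, data at stream[11..12]='0' -> body[3..4], body so far='7k90'
Chunk 3: stream[14..15]='0' size=0 (terminator). Final body='7k90' (4 bytes)
Body byte 2 = '9'

Answer: 9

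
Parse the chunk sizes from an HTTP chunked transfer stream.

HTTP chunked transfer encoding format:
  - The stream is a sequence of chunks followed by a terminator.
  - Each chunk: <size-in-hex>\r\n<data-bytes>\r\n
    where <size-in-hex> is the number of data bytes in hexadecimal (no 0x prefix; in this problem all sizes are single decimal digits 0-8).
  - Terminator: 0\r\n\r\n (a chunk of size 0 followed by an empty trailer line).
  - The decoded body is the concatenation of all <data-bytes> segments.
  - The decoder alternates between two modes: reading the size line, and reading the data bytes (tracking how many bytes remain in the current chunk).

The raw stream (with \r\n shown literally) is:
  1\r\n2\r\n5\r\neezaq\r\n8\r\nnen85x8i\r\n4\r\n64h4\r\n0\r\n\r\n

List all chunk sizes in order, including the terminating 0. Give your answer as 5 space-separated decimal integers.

Chunk 1: stream[0..1]='1' size=0x1=1, data at stream[3..4]='2' -> body[0..1], body so far='2'
Chunk 2: stream[6..7]='5' size=0x5=5, data at stream[9..14]='eezaq' -> body[1..6], body so far='2eezaq'
Chunk 3: stream[16..17]='8' size=0x8=8, data at stream[19..27]='nen85x8i' -> body[6..14], body so far='2eezaqnen85x8i'
Chunk 4: stream[29..30]='4' size=0x4=4, data at stream[32..36]='64h4' -> body[14..18], body so far='2eezaqnen85x8i64h4'
Chunk 5: stream[38..39]='0' size=0 (terminator). Final body='2eezaqnen85x8i64h4' (18 bytes)

Answer: 1 5 8 4 0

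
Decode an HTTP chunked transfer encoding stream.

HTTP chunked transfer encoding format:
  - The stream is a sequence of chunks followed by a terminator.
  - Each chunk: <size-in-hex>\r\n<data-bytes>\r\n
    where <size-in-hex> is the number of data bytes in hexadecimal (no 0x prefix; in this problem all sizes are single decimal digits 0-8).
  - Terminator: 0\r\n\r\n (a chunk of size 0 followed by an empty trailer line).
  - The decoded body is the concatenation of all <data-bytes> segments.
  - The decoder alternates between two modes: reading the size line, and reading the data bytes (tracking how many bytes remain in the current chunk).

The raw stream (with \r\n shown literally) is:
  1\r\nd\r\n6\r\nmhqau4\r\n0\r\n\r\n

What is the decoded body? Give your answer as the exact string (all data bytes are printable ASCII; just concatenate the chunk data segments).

Answer: dmhqau4

Derivation:
Chunk 1: stream[0..1]='1' size=0x1=1, data at stream[3..4]='d' -> body[0..1], body so far='d'
Chunk 2: stream[6..7]='6' size=0x6=6, data at stream[9..15]='mhqau4' -> body[1..7], body so far='dmhqau4'
Chunk 3: stream[17..18]='0' size=0 (terminator). Final body='dmhqau4' (7 bytes)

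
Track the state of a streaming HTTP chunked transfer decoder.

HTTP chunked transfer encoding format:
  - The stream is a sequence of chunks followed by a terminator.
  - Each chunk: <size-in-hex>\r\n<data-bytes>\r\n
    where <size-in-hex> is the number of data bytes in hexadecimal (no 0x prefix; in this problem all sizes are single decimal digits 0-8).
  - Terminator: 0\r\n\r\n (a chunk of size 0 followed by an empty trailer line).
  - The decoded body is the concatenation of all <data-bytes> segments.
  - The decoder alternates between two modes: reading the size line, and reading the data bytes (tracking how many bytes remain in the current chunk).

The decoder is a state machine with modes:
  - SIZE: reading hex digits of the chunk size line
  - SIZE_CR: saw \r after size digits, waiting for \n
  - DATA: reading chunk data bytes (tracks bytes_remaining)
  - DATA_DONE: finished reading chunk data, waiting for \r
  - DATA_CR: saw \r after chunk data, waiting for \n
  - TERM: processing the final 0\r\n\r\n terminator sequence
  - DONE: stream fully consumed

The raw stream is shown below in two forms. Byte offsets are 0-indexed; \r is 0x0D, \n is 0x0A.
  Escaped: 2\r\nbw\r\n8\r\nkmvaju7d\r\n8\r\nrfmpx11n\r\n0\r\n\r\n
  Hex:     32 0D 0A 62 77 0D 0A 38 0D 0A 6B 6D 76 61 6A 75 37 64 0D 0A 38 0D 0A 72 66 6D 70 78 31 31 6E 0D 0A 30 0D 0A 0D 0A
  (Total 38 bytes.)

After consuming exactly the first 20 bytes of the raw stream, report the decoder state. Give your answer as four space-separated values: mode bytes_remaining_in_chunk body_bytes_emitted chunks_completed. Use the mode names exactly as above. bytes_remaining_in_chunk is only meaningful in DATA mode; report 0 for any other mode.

Byte 0 = '2': mode=SIZE remaining=0 emitted=0 chunks_done=0
Byte 1 = 0x0D: mode=SIZE_CR remaining=0 emitted=0 chunks_done=0
Byte 2 = 0x0A: mode=DATA remaining=2 emitted=0 chunks_done=0
Byte 3 = 'b': mode=DATA remaining=1 emitted=1 chunks_done=0
Byte 4 = 'w': mode=DATA_DONE remaining=0 emitted=2 chunks_done=0
Byte 5 = 0x0D: mode=DATA_CR remaining=0 emitted=2 chunks_done=0
Byte 6 = 0x0A: mode=SIZE remaining=0 emitted=2 chunks_done=1
Byte 7 = '8': mode=SIZE remaining=0 emitted=2 chunks_done=1
Byte 8 = 0x0D: mode=SIZE_CR remaining=0 emitted=2 chunks_done=1
Byte 9 = 0x0A: mode=DATA remaining=8 emitted=2 chunks_done=1
Byte 10 = 'k': mode=DATA remaining=7 emitted=3 chunks_done=1
Byte 11 = 'm': mode=DATA remaining=6 emitted=4 chunks_done=1
Byte 12 = 'v': mode=DATA remaining=5 emitted=5 chunks_done=1
Byte 13 = 'a': mode=DATA remaining=4 emitted=6 chunks_done=1
Byte 14 = 'j': mode=DATA remaining=3 emitted=7 chunks_done=1
Byte 15 = 'u': mode=DATA remaining=2 emitted=8 chunks_done=1
Byte 16 = '7': mode=DATA remaining=1 emitted=9 chunks_done=1
Byte 17 = 'd': mode=DATA_DONE remaining=0 emitted=10 chunks_done=1
Byte 18 = 0x0D: mode=DATA_CR remaining=0 emitted=10 chunks_done=1
Byte 19 = 0x0A: mode=SIZE remaining=0 emitted=10 chunks_done=2

Answer: SIZE 0 10 2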